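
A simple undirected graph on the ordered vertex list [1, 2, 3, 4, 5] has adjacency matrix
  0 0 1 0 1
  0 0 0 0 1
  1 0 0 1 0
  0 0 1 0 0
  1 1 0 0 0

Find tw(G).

A width-1 tree decomposition is:
Bags: B1 = {3, 4}  B2 = {1, 3}  B3 = {1, 5}  B4 = {2, 5}
Tree: B1–B2, B2–B3, B3–B4
Every bag has size at most 2, so the width is 2 − 1 = 1 and tw(G) ≤ 1. Any graph with an edge has treewidth ≥ 1, and G has the edge 4–3. Combining the bounds, tw(G) = 1.

1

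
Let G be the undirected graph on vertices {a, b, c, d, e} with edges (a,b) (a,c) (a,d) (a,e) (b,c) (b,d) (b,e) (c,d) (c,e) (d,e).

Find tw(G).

4

A width-4 tree decomposition is:
Bags: B1 = {a, b, c, d, e}
Tree: (single bag)
With just one bag of size 5, the width is 5 − 1 = 4, so tw(G) ≤ 4. Conversely, {a, b, c, d, e} is a clique of size 5, and the vertices of any clique must share a bag in every tree decomposition; so some bag has ≥ 5 vertices and tw(G) ≥ 4. Combining the bounds, tw(G) = 4.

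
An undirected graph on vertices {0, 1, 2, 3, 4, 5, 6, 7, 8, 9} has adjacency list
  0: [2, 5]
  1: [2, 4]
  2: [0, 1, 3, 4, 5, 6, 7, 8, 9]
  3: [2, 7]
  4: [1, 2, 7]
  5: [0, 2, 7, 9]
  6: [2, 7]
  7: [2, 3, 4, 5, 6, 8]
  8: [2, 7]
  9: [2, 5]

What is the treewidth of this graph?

2

A width-2 tree decomposition is:
Bags: B1 = {2, 4, 7}  B2 = {2, 3, 7}  B3 = {2, 7, 8}  B4 = {2, 5, 7}  B5 = {0, 2, 5}  B6 = {2, 6, 7}  B7 = {1, 2, 4}  B8 = {2, 5, 9}
Tree: B1–B2, B2–B3, B2–B4, B4–B5, B4–B6, B1–B7, B5–B8
Every bag has size at most 3, so the width is 3 − 1 = 2 and tw(G) ≤ 2. Conversely, {0, 2, 5} is a clique of size 3, and the vertices of any clique must share a bag in every tree decomposition; so some bag has ≥ 3 vertices and tw(G) ≥ 2. The upper and lower bounds meet at 2, so that is the treewidth.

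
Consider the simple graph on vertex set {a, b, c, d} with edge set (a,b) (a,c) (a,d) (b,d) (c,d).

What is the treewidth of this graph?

A width-2 tree decomposition is:
Bags: B1 = {a, b, d}  B2 = {a, c, d}
Tree: B1–B2
Each bag holds 3 vertices, so the decomposition has width 2, which upper-bounds the treewidth. On the other hand G contains the 3-clique {a, c, d}. A clique must lie in a single bag of any decomposition, so no decomposition can have width below 2. Therefore the treewidth is 2.

2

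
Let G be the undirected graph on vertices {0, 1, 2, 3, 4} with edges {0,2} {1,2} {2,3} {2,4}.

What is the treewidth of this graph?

A width-1 tree decomposition is:
Bags: B1 = {2, 4}  B2 = {0, 2}  B3 = {2, 3}  B4 = {1, 2}
Tree: B1–B2, B1–B3, B2–B4
Each bag holds 2 vertices, so the decomposition has width 1, which upper-bounds the treewidth. Any graph with an edge has treewidth ≥ 1, and G has the edge 4–2. Combining the bounds, tw(G) = 1.

1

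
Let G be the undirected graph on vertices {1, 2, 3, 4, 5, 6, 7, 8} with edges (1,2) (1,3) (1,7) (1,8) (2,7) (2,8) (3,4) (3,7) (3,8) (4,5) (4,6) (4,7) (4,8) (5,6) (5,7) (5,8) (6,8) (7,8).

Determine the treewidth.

A width-3 tree decomposition is:
Bags: B1 = {4, 5, 7, 8}  B2 = {3, 4, 7, 8}  B3 = {1, 3, 7, 8}  B4 = {1, 2, 7, 8}  B5 = {4, 5, 6, 8}
Tree: B1–B2, B2–B3, B3–B4, B1–B5
Every bag has size at most 4, so the width is 4 − 1 = 3 and tw(G) ≤ 3. For the lower bound, the 4 vertices {4, 5, 6, 8} are pairwise adjacent, and any tree decomposition puts a clique entirely inside one bag — forcing width ≥ 3. Combining the bounds, tw(G) = 3.

3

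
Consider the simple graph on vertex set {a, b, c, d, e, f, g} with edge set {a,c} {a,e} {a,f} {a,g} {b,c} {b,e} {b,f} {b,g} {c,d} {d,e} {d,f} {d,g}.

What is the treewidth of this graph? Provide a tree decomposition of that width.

Treewidth 3.
One such decomposition:
Bags: B1 = {a, b, c, d}  B2 = {a, b, d, e}  B3 = {a, b, d, g}  B4 = {a, b, d, f}
Tree: B1–B2, B2–B3, B3–B4

Each bag holds 4 vertices, so the decomposition has width 3, which upper-bounds the treewidth. For the lower bound: the 4 vertex sets {b,c}, {d,e}, {a}, {g} are disjoint, each induces a connected subgraph, and every pair is joined by at least one edge of G. Contracting each set to a single vertex therefore yields K_{4} as a minor, and since treewidth is minor-monotone, tw(G) ≥ tw(K_{4}) = 3. Hence tw(G) = 3 exactly.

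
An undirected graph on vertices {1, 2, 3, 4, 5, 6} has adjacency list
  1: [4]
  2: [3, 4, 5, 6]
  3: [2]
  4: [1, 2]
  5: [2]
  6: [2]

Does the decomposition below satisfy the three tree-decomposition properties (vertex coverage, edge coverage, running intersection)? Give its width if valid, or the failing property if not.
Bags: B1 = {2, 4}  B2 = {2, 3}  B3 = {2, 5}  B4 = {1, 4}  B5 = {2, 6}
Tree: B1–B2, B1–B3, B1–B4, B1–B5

Yes; width 1.

Checking the three conditions: (i) the bags cover all of {1, 2, 3, 4, 5, 6}; (ii) for each edge, some bag contains both endpoints; (iii) the bags containing any fixed vertex form a subtree. All hold, so the decomposition is valid with width 2 − 1 = 1.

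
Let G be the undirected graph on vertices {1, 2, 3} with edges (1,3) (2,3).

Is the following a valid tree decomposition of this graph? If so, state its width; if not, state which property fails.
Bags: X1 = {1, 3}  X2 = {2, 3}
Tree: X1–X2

Yes; width 1.

Every vertex of G appears in some bag (union = {1, 2, 3}); every edge is covered by a bag; and for each vertex v the set of bags containing v is connected in the bag tree. The decomposition is therefore valid. The largest bag has 2 vertices, so the width is 1.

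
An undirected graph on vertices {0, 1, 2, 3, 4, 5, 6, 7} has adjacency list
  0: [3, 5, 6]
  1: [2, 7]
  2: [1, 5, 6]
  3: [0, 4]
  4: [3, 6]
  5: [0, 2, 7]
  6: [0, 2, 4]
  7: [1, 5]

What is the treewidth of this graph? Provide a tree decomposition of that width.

Treewidth 2.
One optimal decomposition is:
Bags: B1 = {1, 2, 7}  B2 = {2, 5, 7}  B3 = {2, 5, 6}  B4 = {0, 5, 6}  B5 = {0, 4, 6}  B6 = {0, 3, 4}
Tree: B1–B2, B2–B3, B3–B4, B4–B5, B5–B6

Each bag holds 3 vertices, so the decomposition has width 2, which upper-bounds the treewidth. The edges 1–7–5–2–1 form a cycle, so G is not a tree and its treewidth is at least 2. Hence tw(G) = 2 exactly.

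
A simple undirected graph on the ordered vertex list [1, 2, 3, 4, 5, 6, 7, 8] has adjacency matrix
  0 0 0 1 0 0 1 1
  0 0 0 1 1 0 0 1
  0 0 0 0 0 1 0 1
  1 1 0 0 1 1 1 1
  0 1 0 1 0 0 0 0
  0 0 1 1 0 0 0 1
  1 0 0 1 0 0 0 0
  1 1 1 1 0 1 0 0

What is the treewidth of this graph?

2

A width-2 tree decomposition is:
Bags: B1 = {2, 4, 8}  B2 = {1, 4, 8}  B3 = {4, 6, 8}  B4 = {2, 4, 5}  B5 = {1, 4, 7}  B6 = {3, 6, 8}
Tree: B1–B2, B1–B3, B1–B4, B2–B5, B3–B6
The largest bag has 3 vertices, giving width 2; this decomposition certifies tw(G) ≤ 2. For the lower bound, the 3 vertices {3, 6, 8} are pairwise adjacent, and any tree decomposition puts a clique entirely inside one bag — forcing width ≥ 2. Hence tw(G) = 2 exactly.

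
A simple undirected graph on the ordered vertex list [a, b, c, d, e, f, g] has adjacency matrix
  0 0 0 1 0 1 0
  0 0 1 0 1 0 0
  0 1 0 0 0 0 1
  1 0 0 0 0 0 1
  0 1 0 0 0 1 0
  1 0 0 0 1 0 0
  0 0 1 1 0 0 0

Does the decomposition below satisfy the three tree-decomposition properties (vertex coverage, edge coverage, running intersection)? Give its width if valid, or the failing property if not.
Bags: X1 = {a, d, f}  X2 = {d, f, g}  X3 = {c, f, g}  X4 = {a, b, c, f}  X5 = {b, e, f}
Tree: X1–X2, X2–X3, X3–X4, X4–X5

A tree decomposition must satisfy three properties: every vertex lies in some bag; for every edge, both endpoints lie together in some bag; and for every vertex, the bags containing it form a connected subtree. Here bags containing vertex a are not connected in the tree, so the decomposition is invalid.

No — bags containing vertex a are not connected in the tree.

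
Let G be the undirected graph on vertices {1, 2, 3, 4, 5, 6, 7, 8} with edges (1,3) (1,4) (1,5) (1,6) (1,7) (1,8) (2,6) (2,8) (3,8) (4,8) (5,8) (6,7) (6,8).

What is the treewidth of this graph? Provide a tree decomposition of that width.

Each bag holds 3 vertices, so the decomposition has width 2, which upper-bounds the treewidth. For the lower bound, the 3 vertices {1, 3, 8} are pairwise adjacent, and any tree decomposition puts a clique entirely inside one bag — forcing width ≥ 2. The upper and lower bounds meet at 2, so that is the treewidth.

Treewidth 2.
One such decomposition:
Bags: B1 = {1, 6, 7}  B2 = {1, 6, 8}  B3 = {1, 4, 8}  B4 = {1, 3, 8}  B5 = {1, 5, 8}  B6 = {2, 6, 8}
Tree: B1–B2, B2–B3, B3–B4, B3–B5, B2–B6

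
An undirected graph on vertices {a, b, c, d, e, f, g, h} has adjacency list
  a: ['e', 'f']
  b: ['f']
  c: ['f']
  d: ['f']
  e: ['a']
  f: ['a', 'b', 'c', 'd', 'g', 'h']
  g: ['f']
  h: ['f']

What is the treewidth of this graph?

1

A width-1 tree decomposition is:
Bags: B1 = {d, f}  B2 = {a, f}  B3 = {b, f}  B4 = {c, f}  B5 = {f, g}  B6 = {f, h}  B7 = {a, e}
Tree: B1–B2, B1–B3, B1–B4, B1–B5, B4–B6, B2–B7
Every bag has size at most 2, so the width is 2 − 1 = 1 and tw(G) ≤ 1. Any graph with an edge has treewidth ≥ 1, and G has the edge f–d. Hence tw(G) = 1 exactly.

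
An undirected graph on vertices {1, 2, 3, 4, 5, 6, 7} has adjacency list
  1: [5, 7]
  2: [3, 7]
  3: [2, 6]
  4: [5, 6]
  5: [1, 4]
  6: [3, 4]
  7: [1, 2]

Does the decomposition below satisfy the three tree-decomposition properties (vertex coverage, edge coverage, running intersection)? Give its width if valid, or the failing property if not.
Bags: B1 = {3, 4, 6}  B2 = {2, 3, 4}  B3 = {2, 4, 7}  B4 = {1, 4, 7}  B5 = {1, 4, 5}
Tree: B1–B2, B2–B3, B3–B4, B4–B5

Yes; width 2.

Vertex coverage: the bags together contain {1, 2, 3, 4, 5, 6, 7}, the full vertex set. Edge coverage: each edge of G has both endpoints in at least one bag. Running intersection: for every vertex, the bags containing it form a connected subtree. All three properties hold, so this is a valid tree decomposition of width max|bag| − 1 = 2, and hence tw(G) ≤ 2.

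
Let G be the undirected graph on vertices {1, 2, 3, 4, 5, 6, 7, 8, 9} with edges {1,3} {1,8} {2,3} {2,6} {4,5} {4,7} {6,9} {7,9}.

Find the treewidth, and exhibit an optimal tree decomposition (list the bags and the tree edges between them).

The largest bag has 2 vertices, giving width 1; this decomposition certifies tw(G) ≤ 1. Any graph with an edge has treewidth ≥ 1, and G has the edge 5–4. Hence tw(G) = 1 exactly.

Treewidth 1.
One such decomposition:
Bags: B1 = {4, 5}  B2 = {4, 7}  B3 = {7, 9}  B4 = {6, 9}  B5 = {2, 6}  B6 = {2, 3}  B7 = {1, 3}  B8 = {1, 8}
Tree: B1–B2, B2–B3, B3–B4, B4–B5, B5–B6, B6–B7, B7–B8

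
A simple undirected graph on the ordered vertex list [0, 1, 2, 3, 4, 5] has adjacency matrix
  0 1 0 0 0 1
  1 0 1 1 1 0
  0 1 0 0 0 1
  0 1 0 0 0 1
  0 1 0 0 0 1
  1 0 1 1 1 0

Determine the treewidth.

A width-2 tree decomposition is:
Bags: B1 = {0, 1, 5}  B2 = {1, 4, 5}  B3 = {1, 3, 5}  B4 = {1, 2, 5}
Tree: B1–B2, B2–B3, B3–B4
Each bag holds 3 vertices, so the decomposition has width 2, which upper-bounds the treewidth. Since 0–1–4–5–0 is a cycle in G, G is not acyclic. Forests are exactly the graphs of treewidth ≤ 1, so tw(G) ≥ 2. Combining the bounds, tw(G) = 2.

2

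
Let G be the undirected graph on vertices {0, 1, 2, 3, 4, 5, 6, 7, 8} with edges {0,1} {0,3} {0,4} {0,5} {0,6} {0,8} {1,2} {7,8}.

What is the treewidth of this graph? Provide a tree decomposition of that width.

Every bag has size at most 2, so the width is 2 − 1 = 1 and tw(G) ≤ 1. Any graph with an edge has treewidth ≥ 1, and G has the edge 0–3. Hence tw(G) = 1 exactly.

Treewidth 1.
Bags: B1 = {0, 3}  B2 = {0, 8}  B3 = {0, 1}  B4 = {0, 5}  B5 = {0, 4}  B6 = {1, 2}  B7 = {7, 8}  B8 = {0, 6}
Tree: B1–B2, B2–B3, B2–B4, B2–B5, B3–B6, B2–B7, B3–B8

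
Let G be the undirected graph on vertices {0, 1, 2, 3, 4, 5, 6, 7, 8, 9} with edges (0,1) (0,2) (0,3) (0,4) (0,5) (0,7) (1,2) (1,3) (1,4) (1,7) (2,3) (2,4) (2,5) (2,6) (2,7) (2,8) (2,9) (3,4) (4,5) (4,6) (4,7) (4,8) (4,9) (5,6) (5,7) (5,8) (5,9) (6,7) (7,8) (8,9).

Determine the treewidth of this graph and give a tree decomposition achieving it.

Treewidth 4.
One optimal decomposition is:
Bags: B1 = {0, 1, 2, 4, 7}  B2 = {0, 2, 4, 5, 7}  B3 = {2, 4, 5, 6, 7}  B4 = {2, 4, 5, 7, 8}  B5 = {0, 1, 2, 3, 4}  B6 = {2, 4, 5, 8, 9}
Tree: B1–B2, B2–B3, B3–B4, B1–B5, B4–B6

Each bag holds 5 vertices, so the decomposition has width 4, which upper-bounds the treewidth. On the other hand G contains the 5-clique {0, 1, 2, 3, 4}. A clique must lie in a single bag of any decomposition, so no decomposition can have width below 4. Combining the bounds, tw(G) = 4.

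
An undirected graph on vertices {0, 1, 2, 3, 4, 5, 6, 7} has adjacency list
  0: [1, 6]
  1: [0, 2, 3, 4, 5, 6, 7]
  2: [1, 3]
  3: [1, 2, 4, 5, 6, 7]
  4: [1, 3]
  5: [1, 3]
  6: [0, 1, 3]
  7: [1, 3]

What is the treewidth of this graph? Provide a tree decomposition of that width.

Treewidth 2.
One such decomposition:
Bags: B1 = {1, 3, 7}  B2 = {1, 3, 5}  B3 = {1, 3, 6}  B4 = {1, 2, 3}  B5 = {0, 1, 6}  B6 = {1, 3, 4}
Tree: B1–B2, B2–B3, B3–B4, B3–B5, B1–B6

Each bag holds 3 vertices, so the decomposition has width 2, which upper-bounds the treewidth. On the other hand G contains the 3-clique {0, 1, 6}. A clique must lie in a single bag of any decomposition, so no decomposition can have width below 2. Combining the bounds, tw(G) = 2.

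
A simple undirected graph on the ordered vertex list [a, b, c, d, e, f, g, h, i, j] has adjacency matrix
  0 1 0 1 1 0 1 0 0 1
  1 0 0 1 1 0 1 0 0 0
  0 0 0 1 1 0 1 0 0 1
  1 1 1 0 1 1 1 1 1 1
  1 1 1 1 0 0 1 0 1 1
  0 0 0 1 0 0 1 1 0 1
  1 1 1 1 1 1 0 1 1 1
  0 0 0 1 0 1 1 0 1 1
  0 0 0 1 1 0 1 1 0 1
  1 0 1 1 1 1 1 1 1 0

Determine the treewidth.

A width-4 tree decomposition is:
Bags: B1 = {d, e, g, i, j}  B2 = {c, d, e, g, j}  B3 = {d, g, h, i, j}  B4 = {a, d, e, g, j}  B5 = {a, b, d, e, g}  B6 = {d, f, g, h, j}
Tree: B1–B2, B1–B3, B2–B4, B4–B5, B3–B6
The largest bag has 5 vertices, giving width 4; this decomposition certifies tw(G) ≤ 4. On the other hand G contains the 5-clique {c, d, e, g, j}. A clique must lie in a single bag of any decomposition, so no decomposition can have width below 4. The upper and lower bounds meet at 4, so that is the treewidth.

4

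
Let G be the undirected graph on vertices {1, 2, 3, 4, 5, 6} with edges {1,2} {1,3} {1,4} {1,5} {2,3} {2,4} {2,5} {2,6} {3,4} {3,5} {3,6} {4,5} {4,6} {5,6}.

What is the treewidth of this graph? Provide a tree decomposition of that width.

Every bag has size at most 5, so the width is 5 − 1 = 4 and tw(G) ≤ 4. Conversely, {1, 2, 3, 4, 5} is a clique of size 5, and the vertices of any clique must share a bag in every tree decomposition; so some bag has ≥ 5 vertices and tw(G) ≥ 4. Therefore the treewidth is 4.

Treewidth 4.
One optimal decomposition is:
Bags: B1 = {1, 2, 3, 4, 5}  B2 = {2, 3, 4, 5, 6}
Tree: B1–B2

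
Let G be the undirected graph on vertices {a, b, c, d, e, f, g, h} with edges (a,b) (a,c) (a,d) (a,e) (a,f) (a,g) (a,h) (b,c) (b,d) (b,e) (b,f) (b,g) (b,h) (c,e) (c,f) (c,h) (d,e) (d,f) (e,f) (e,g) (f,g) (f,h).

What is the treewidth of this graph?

4

A width-4 tree decomposition is:
Bags: B1 = {a, b, c, e, f}  B2 = {a, b, d, e, f}  B3 = {a, b, c, f, h}  B4 = {a, b, e, f, g}
Tree: B1–B2, B1–B3, B2–B4
Each bag holds 5 vertices, so the decomposition has width 4, which upper-bounds the treewidth. For the lower bound, the 5 vertices {a, b, d, e, f} are pairwise adjacent, and any tree decomposition puts a clique entirely inside one bag — forcing width ≥ 4. Hence tw(G) = 4 exactly.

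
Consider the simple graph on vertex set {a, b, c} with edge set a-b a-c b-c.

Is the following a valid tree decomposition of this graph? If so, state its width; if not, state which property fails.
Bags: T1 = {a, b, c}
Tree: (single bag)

Checking the three conditions: (i) the bags cover all of {a, b, c}; (ii) for each edge, some bag contains both endpoints; (iii) the bags containing any fixed vertex form a subtree. All hold, so the decomposition is valid with width 3 − 1 = 2.

Yes; width 2.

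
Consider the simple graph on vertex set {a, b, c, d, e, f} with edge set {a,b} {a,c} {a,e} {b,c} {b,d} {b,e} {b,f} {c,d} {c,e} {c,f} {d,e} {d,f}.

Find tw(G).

3

A width-3 tree decomposition is:
Bags: B1 = {b, c, d, f}  B2 = {b, c, d, e}  B3 = {a, b, c, e}
Tree: B1–B2, B2–B3
The largest bag has 4 vertices, giving width 3; this decomposition certifies tw(G) ≤ 3. Conversely, {b, c, d, e} is a clique of size 4, and the vertices of any clique must share a bag in every tree decomposition; so some bag has ≥ 4 vertices and tw(G) ≥ 3. Hence tw(G) = 3 exactly.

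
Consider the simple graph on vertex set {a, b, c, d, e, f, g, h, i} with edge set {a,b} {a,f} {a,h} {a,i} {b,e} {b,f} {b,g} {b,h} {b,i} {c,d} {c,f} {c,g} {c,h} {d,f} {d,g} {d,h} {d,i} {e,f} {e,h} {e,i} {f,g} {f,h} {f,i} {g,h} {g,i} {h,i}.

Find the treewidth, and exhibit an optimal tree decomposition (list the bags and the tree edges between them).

The largest bag has 5 vertices, giving width 4; this decomposition certifies tw(G) ≤ 4. On the other hand G contains the 5-clique {c, d, f, g, h}. A clique must lie in a single bag of any decomposition, so no decomposition can have width below 4. Therefore the treewidth is 4.

Treewidth 4.
One such decomposition:
Bags: B1 = {b, e, f, h, i}  B2 = {a, b, f, h, i}  B3 = {b, f, g, h, i}  B4 = {d, f, g, h, i}  B5 = {c, d, f, g, h}
Tree: B1–B2, B2–B3, B3–B4, B4–B5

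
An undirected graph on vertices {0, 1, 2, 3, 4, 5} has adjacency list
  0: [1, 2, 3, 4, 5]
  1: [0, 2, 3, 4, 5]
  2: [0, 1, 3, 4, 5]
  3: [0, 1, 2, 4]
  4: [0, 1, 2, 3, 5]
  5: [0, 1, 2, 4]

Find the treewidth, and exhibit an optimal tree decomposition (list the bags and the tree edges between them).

Treewidth 4.
One optimal decomposition is:
Bags: B1 = {0, 1, 2, 3, 4}  B2 = {0, 1, 2, 4, 5}
Tree: B1–B2

Each bag holds 5 vertices, so the decomposition has width 4, which upper-bounds the treewidth. Conversely, {0, 1, 2, 3, 4} is a clique of size 5, and the vertices of any clique must share a bag in every tree decomposition; so some bag has ≥ 5 vertices and tw(G) ≥ 4. The upper and lower bounds meet at 4, so that is the treewidth.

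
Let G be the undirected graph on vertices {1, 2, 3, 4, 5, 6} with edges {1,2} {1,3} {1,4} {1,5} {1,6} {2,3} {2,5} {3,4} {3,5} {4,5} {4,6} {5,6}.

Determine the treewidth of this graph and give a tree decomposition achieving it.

Every bag has size at most 4, so the width is 4 − 1 = 3 and tw(G) ≤ 3. For the lower bound, the 4 vertices {1, 2, 3, 5} are pairwise adjacent, and any tree decomposition puts a clique entirely inside one bag — forcing width ≥ 3. Hence tw(G) = 3 exactly.

Treewidth 3.
One such decomposition:
Bags: B1 = {1, 4, 5, 6}  B2 = {1, 3, 4, 5}  B3 = {1, 2, 3, 5}
Tree: B1–B2, B2–B3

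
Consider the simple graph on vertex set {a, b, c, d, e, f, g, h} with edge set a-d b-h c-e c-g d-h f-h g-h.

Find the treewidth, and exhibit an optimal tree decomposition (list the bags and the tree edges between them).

Treewidth 1.
Bags: B1 = {c, g}  B2 = {c, e}  B3 = {g, h}  B4 = {d, h}  B5 = {a, d}  B6 = {b, h}  B7 = {f, h}
Tree: B1–B2, B1–B3, B3–B4, B4–B5, B3–B6, B4–B7

Each bag holds 2 vertices, so the decomposition has width 1, which upper-bounds the treewidth. G has an edge, so its treewidth is at least 1. Hence tw(G) = 1 exactly.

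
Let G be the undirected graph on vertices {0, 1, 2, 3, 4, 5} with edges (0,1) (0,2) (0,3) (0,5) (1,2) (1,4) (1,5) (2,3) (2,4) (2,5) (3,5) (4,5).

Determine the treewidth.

A width-3 tree decomposition is:
Bags: B1 = {0, 2, 3, 5}  B2 = {0, 1, 2, 5}  B3 = {1, 2, 4, 5}
Tree: B1–B2, B2–B3
The largest bag has 4 vertices, giving width 3; this decomposition certifies tw(G) ≤ 3. On the other hand G contains the 4-clique {0, 1, 2, 5}. A clique must lie in a single bag of any decomposition, so no decomposition can have width below 3. Therefore the treewidth is 3.

3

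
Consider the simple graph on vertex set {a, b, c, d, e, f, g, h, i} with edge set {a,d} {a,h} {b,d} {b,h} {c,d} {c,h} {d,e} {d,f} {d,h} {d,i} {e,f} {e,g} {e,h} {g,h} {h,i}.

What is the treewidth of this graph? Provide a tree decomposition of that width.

Every bag has size at most 3, so the width is 3 − 1 = 2 and tw(G) ≤ 2. For the lower bound, the 3 vertices {b, d, h} are pairwise adjacent, and any tree decomposition puts a clique entirely inside one bag — forcing width ≥ 2. The upper and lower bounds meet at 2, so that is the treewidth.

Treewidth 2.
One such decomposition:
Bags: B1 = {d, h, i}  B2 = {d, e, h}  B3 = {e, g, h}  B4 = {d, e, f}  B5 = {a, d, h}  B6 = {b, d, h}  B7 = {c, d, h}
Tree: B1–B2, B2–B3, B2–B4, B2–B5, B1–B6, B5–B7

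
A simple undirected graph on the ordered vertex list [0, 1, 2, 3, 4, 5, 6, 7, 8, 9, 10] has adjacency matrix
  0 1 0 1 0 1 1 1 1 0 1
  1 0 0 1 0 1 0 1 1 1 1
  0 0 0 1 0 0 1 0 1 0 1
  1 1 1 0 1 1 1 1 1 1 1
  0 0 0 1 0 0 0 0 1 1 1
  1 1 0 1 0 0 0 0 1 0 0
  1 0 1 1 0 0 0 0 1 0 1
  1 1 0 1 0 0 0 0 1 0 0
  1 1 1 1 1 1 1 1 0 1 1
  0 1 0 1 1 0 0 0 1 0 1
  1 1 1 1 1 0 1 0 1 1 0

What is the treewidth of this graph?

4

A width-4 tree decomposition is:
Bags: B1 = {0, 3, 6, 8, 10}  B2 = {0, 1, 3, 8, 10}  B3 = {2, 3, 6, 8, 10}  B4 = {1, 3, 8, 9, 10}  B5 = {0, 1, 3, 7, 8}  B6 = {0, 1, 3, 5, 8}  B7 = {3, 4, 8, 9, 10}
Tree: B1–B2, B1–B3, B2–B4, B2–B5, B2–B6, B4–B7
Every bag has size at most 5, so the width is 5 − 1 = 4 and tw(G) ≤ 4. On the other hand G contains the 5-clique {0, 1, 3, 8, 10}. A clique must lie in a single bag of any decomposition, so no decomposition can have width below 4. Combining the bounds, tw(G) = 4.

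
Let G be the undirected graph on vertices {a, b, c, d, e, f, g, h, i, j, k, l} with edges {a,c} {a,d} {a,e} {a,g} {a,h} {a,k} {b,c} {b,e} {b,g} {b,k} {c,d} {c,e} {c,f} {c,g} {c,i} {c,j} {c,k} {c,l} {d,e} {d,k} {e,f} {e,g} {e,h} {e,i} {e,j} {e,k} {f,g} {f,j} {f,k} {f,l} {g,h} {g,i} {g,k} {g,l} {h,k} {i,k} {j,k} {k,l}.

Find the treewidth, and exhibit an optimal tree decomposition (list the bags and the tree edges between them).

Every bag has size at most 5, so the width is 5 − 1 = 4 and tw(G) ≤ 4. Conversely, {a, e, g, h, k} is a clique of size 5, and the vertices of any clique must share a bag in every tree decomposition; so some bag has ≥ 5 vertices and tw(G) ≥ 4. Combining the bounds, tw(G) = 4.

Treewidth 4.
Bags: B1 = {c, e, f, g, k}  B2 = {a, c, e, g, k}  B3 = {c, e, g, i, k}  B4 = {c, e, f, j, k}  B5 = {c, f, g, k, l}  B6 = {a, e, g, h, k}  B7 = {a, c, d, e, k}  B8 = {b, c, e, g, k}
Tree: B1–B2, B2–B3, B1–B4, B1–B5, B2–B6, B2–B7, B2–B8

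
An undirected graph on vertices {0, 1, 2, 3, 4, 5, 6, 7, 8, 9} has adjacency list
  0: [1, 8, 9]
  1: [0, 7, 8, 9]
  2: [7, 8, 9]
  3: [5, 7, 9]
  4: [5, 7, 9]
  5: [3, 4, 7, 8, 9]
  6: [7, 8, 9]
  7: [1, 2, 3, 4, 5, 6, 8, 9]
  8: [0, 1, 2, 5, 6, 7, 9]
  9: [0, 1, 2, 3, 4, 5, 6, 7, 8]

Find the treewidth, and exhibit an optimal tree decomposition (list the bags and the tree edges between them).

Every bag has size at most 4, so the width is 4 − 1 = 3 and tw(G) ≤ 3. On the other hand G contains the 4-clique {0, 1, 8, 9}. A clique must lie in a single bag of any decomposition, so no decomposition can have width below 3. The upper and lower bounds meet at 3, so that is the treewidth.

Treewidth 3.
Bags: B1 = {1, 7, 8, 9}  B2 = {6, 7, 8, 9}  B3 = {2, 7, 8, 9}  B4 = {5, 7, 8, 9}  B5 = {4, 5, 7, 9}  B6 = {0, 1, 8, 9}  B7 = {3, 5, 7, 9}
Tree: B1–B2, B1–B3, B2–B4, B4–B5, B1–B6, B5–B7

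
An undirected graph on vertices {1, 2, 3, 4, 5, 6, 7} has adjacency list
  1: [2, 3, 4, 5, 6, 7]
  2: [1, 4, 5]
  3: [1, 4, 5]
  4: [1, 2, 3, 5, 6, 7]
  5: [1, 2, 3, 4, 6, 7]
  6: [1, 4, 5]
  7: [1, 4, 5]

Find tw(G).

A width-3 tree decomposition is:
Bags: B1 = {1, 4, 5, 7}  B2 = {1, 3, 4, 5}  B3 = {1, 2, 4, 5}  B4 = {1, 4, 5, 6}
Tree: B1–B2, B1–B3, B2–B4
The largest bag has 4 vertices, giving width 3; this decomposition certifies tw(G) ≤ 3. On the other hand G contains the 4-clique {1, 2, 4, 5}. A clique must lie in a single bag of any decomposition, so no decomposition can have width below 3. Hence tw(G) = 3 exactly.

3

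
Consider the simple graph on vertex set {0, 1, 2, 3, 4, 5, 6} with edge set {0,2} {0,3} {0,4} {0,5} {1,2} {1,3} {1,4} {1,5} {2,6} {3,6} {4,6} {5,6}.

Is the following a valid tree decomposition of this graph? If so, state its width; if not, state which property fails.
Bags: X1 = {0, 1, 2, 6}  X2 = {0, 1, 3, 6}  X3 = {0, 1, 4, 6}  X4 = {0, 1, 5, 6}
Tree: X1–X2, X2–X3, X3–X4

Yes; width 3.

Checking the three conditions: (i) the bags cover all of {0, 1, 2, 3, 4, 5, 6}; (ii) for each edge, some bag contains both endpoints; (iii) the bags containing any fixed vertex form a subtree. All hold, so the decomposition is valid with width 4 − 1 = 3.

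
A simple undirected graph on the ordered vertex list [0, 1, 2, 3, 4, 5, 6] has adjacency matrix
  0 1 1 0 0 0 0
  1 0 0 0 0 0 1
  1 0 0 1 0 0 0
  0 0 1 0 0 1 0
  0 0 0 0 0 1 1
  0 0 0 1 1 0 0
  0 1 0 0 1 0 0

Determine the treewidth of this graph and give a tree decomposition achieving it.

Treewidth 2.
One such decomposition:
Bags: B1 = {4, 5, 6}  B2 = {3, 5, 6}  B3 = {2, 3, 6}  B4 = {0, 2, 6}  B5 = {0, 1, 6}
Tree: B1–B2, B2–B3, B3–B4, B4–B5

The largest bag has 3 vertices, giving width 2; this decomposition certifies tw(G) ≤ 2. Since 6–4–5–3–2–0–1–6 is a cycle in G, G is not acyclic. Forests are exactly the graphs of treewidth ≤ 1, so tw(G) ≥ 2. Combining the bounds, tw(G) = 2.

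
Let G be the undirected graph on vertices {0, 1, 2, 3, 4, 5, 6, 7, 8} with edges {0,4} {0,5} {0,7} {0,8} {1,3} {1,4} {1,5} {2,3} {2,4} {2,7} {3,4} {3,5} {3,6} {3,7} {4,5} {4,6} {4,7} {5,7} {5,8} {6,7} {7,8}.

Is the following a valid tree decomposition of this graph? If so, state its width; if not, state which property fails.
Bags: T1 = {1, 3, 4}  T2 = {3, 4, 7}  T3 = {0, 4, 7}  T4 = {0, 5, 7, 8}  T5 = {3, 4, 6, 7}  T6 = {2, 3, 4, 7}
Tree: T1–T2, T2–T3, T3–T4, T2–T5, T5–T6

A tree decomposition must satisfy three properties: every vertex lies in some bag; for every edge, both endpoints lie together in some bag; and for every vertex, the bags containing it form a connected subtree. Here edge (5,3) lies in no bag, so the decomposition is invalid.

No — edge (5,3) lies in no bag.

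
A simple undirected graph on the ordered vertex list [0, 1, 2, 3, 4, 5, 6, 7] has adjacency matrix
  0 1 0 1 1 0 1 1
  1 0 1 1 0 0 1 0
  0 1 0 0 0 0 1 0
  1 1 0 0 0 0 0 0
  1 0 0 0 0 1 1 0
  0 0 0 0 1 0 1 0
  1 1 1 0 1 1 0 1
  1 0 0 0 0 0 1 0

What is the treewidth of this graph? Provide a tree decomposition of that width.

Treewidth 2.
One such decomposition:
Bags: B1 = {0, 4, 6}  B2 = {0, 6, 7}  B3 = {0, 1, 6}  B4 = {4, 5, 6}  B5 = {1, 2, 6}  B6 = {0, 1, 3}
Tree: B1–B2, B2–B3, B1–B4, B3–B5, B3–B6

Every bag has size at most 3, so the width is 3 − 1 = 2 and tw(G) ≤ 2. On the other hand G contains the 3-clique {0, 1, 3}. A clique must lie in a single bag of any decomposition, so no decomposition can have width below 2. Combining the bounds, tw(G) = 2.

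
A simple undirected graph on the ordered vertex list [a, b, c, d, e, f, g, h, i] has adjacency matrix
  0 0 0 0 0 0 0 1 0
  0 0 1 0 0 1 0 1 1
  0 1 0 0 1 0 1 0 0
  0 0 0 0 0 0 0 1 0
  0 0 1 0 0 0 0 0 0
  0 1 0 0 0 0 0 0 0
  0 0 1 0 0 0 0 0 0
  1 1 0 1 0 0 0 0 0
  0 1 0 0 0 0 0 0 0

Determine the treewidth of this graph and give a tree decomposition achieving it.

Treewidth 1.
One such decomposition:
Bags: B1 = {b, c}  B2 = {c, e}  B3 = {b, f}  B4 = {b, h}  B5 = {d, h}  B6 = {b, i}  B7 = {a, h}  B8 = {c, g}
Tree: B1–B2, B1–B3, B3–B4, B4–B5, B3–B6, B4–B7, B2–B8

The largest bag has 2 vertices, giving width 1; this decomposition certifies tw(G) ≤ 1. Any graph with an edge has treewidth ≥ 1, and G has the edge b–c. The upper and lower bounds meet at 1, so that is the treewidth.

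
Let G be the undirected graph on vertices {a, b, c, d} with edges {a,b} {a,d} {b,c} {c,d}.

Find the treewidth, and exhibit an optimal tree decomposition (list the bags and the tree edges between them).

Treewidth 2.
One such decomposition:
Bags: B1 = {a, b, c}  B2 = {a, c, d}
Tree: B1–B2

The largest bag has 3 vertices, giving width 2; this decomposition certifies tw(G) ≤ 2. For the lower bound, G contains the cycle c–b–a–d–c, so G is not a forest; only forests have treewidth ≤ 1, hence tw(G) ≥ 2. Combining the bounds, tw(G) = 2.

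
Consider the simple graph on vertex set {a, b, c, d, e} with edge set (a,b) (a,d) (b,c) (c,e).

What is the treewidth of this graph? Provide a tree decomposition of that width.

Treewidth 1.
One optimal decomposition is:
Bags: B1 = {a, d}  B2 = {a, b}  B3 = {b, c}  B4 = {c, e}
Tree: B1–B2, B2–B3, B3–B4

Each bag holds 2 vertices, so the decomposition has width 1, which upper-bounds the treewidth. G has an edge, so its treewidth is at least 1. Therefore the treewidth is 1.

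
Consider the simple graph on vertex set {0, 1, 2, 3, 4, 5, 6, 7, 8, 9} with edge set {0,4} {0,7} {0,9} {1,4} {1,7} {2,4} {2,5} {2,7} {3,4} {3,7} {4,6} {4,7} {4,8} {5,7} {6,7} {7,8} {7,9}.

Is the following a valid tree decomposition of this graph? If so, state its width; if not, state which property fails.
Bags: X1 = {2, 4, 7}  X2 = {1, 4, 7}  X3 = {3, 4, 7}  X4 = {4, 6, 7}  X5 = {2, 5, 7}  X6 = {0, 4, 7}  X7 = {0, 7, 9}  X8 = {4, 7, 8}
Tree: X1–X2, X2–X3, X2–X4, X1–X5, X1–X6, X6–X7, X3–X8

Yes; width 2.

Checking the three conditions: (i) the bags cover all of {0, 1, 2, 3, 4, 5, 6, 7, 8, 9}; (ii) for each edge, some bag contains both endpoints; (iii) the bags containing any fixed vertex form a subtree. All hold, so the decomposition is valid with width 3 − 1 = 2.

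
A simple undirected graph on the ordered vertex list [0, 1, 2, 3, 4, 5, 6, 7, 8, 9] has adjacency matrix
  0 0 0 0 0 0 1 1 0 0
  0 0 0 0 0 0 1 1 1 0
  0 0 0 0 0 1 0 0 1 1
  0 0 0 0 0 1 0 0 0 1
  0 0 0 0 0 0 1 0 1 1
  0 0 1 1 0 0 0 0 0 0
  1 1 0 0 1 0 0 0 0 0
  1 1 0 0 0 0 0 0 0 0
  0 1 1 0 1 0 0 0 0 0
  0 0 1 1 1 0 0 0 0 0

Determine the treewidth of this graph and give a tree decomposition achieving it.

The largest bag has 3 vertices, giving width 2; this decomposition certifies tw(G) ≤ 2. Since 5–3–9–2–5 is a cycle in G, G is not acyclic. Forests are exactly the graphs of treewidth ≤ 1, so tw(G) ≥ 2. Combining the bounds, tw(G) = 2.

Treewidth 2.
One such decomposition:
Bags: B1 = {2, 3, 5}  B2 = {2, 3, 9}  B3 = {2, 8, 9}  B4 = {4, 8, 9}  B5 = {1, 4, 8}  B6 = {1, 4, 6}  B7 = {1, 6, 7}  B8 = {0, 6, 7}
Tree: B1–B2, B2–B3, B3–B4, B4–B5, B5–B6, B6–B7, B7–B8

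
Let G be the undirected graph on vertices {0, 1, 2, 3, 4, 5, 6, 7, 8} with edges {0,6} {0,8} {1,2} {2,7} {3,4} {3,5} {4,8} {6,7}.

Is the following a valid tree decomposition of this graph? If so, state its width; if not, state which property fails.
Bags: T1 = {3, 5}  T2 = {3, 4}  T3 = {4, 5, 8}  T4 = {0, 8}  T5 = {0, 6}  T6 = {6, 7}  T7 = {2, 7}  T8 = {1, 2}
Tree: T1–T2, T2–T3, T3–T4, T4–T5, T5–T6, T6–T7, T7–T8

A tree decomposition must satisfy three properties: every vertex lies in some bag; for every edge, both endpoints lie together in some bag; and for every vertex, the bags containing it form a connected subtree. Here bags containing vertex 5 are not connected in the tree, so the decomposition is invalid.

No — bags containing vertex 5 are not connected in the tree.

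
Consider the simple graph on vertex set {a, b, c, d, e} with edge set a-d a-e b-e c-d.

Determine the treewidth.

1

A width-1 tree decomposition is:
Bags: B1 = {b, e}  B2 = {a, e}  B3 = {a, d}  B4 = {c, d}
Tree: B1–B2, B2–B3, B3–B4
The largest bag has 2 vertices, giving width 1; this decomposition certifies tw(G) ≤ 1. Since G has at least one edge (e.g. b–e), it is not an edgeless graph, so tw(G) ≥ 1. Hence tw(G) = 1 exactly.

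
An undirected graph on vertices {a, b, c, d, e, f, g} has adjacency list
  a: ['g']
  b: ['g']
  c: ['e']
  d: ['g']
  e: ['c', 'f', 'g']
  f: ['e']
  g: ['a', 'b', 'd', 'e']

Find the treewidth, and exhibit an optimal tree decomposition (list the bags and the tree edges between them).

Treewidth 1.
Bags: B1 = {d, g}  B2 = {b, g}  B3 = {e, g}  B4 = {a, g}  B5 = {c, e}  B6 = {e, f}
Tree: B1–B2, B2–B3, B2–B4, B3–B5, B5–B6

Each bag holds 2 vertices, so the decomposition has width 1, which upper-bounds the treewidth. Any graph with an edge has treewidth ≥ 1, and G has the edge d–g. The upper and lower bounds meet at 1, so that is the treewidth.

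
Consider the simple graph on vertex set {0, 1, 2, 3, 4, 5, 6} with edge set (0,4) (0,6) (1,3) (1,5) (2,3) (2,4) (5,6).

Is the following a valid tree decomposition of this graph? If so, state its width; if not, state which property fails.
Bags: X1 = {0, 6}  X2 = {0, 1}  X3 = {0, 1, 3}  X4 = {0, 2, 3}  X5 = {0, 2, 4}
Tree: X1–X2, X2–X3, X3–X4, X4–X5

No — vertex 5 appears in no bag.

A tree decomposition must satisfy three properties: every vertex lies in some bag; for every edge, both endpoints lie together in some bag; and for every vertex, the bags containing it form a connected subtree. Here vertex 5 appears in no bag, so the decomposition is invalid.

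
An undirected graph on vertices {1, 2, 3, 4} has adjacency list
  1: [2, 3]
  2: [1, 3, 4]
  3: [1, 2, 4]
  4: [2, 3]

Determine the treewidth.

2

A width-2 tree decomposition is:
Bags: B1 = {1, 2, 3}  B2 = {2, 3, 4}
Tree: B1–B2
Every bag has size at most 3, so the width is 3 − 1 = 2 and tw(G) ≤ 2. For the lower bound, the 3 vertices {1, 2, 3} are pairwise adjacent, and any tree decomposition puts a clique entirely inside one bag — forcing width ≥ 2. Combining the bounds, tw(G) = 2.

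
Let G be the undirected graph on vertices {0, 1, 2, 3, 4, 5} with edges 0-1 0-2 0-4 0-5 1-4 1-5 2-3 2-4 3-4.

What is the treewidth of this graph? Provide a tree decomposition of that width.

Treewidth 2.
One optimal decomposition is:
Bags: B1 = {2, 3, 4}  B2 = {0, 2, 4}  B3 = {0, 1, 4}  B4 = {0, 1, 5}
Tree: B1–B2, B2–B3, B3–B4

The largest bag has 3 vertices, giving width 2; this decomposition certifies tw(G) ≤ 2. On the other hand G contains the 3-clique {0, 1, 4}. A clique must lie in a single bag of any decomposition, so no decomposition can have width below 2. Hence tw(G) = 2 exactly.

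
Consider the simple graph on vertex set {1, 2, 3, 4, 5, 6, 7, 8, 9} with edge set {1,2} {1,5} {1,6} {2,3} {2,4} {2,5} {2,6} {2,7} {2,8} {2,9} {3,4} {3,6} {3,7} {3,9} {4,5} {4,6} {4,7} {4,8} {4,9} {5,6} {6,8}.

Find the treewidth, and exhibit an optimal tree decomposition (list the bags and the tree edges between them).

Treewidth 3.
One optimal decomposition is:
Bags: B1 = {2, 4, 6, 8}  B2 = {2, 3, 4, 6}  B3 = {2, 4, 5, 6}  B4 = {2, 3, 4, 9}  B5 = {1, 2, 5, 6}  B6 = {2, 3, 4, 7}
Tree: B1–B2, B1–B3, B2–B4, B3–B5, B4–B6

The largest bag has 4 vertices, giving width 3; this decomposition certifies tw(G) ≤ 3. Conversely, {1, 2, 5, 6} is a clique of size 4, and the vertices of any clique must share a bag in every tree decomposition; so some bag has ≥ 4 vertices and tw(G) ≥ 3. Therefore the treewidth is 3.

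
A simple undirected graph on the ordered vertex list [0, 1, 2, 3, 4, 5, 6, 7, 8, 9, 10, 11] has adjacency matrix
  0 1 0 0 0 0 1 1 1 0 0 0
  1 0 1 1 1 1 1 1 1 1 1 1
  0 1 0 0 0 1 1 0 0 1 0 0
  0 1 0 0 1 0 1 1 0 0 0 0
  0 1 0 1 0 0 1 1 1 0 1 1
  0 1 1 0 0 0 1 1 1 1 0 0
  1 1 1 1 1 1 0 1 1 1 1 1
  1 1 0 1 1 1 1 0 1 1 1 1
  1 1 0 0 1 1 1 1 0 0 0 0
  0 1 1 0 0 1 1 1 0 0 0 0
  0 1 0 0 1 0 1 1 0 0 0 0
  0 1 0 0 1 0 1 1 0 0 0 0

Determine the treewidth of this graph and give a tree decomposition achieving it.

The largest bag has 5 vertices, giving width 4; this decomposition certifies tw(G) ≤ 4. On the other hand G contains the 5-clique {1, 2, 5, 6, 9}. A clique must lie in a single bag of any decomposition, so no decomposition can have width below 4. Hence tw(G) = 4 exactly.

Treewidth 4.
Bags: B1 = {1, 3, 4, 6, 7}  B2 = {1, 4, 6, 7, 8}  B3 = {1, 4, 6, 7, 10}  B4 = {0, 1, 6, 7, 8}  B5 = {1, 5, 6, 7, 8}  B6 = {1, 5, 6, 7, 9}  B7 = {1, 4, 6, 7, 11}  B8 = {1, 2, 5, 6, 9}
Tree: B1–B2, B1–B3, B2–B4, B2–B5, B5–B6, B3–B7, B6–B8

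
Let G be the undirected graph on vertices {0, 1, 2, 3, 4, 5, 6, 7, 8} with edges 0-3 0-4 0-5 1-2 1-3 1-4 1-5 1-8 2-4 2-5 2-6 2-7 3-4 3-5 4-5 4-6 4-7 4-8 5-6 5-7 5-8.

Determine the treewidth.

A width-3 tree decomposition is:
Bags: B1 = {1, 3, 4, 5}  B2 = {1, 4, 5, 8}  B3 = {0, 3, 4, 5}  B4 = {1, 2, 4, 5}  B5 = {2, 4, 5, 7}  B6 = {2, 4, 5, 6}
Tree: B1–B2, B1–B3, B2–B4, B4–B5, B4–B6
The largest bag has 4 vertices, giving width 3; this decomposition certifies tw(G) ≤ 3. On the other hand G contains the 4-clique {0, 3, 4, 5}. A clique must lie in a single bag of any decomposition, so no decomposition can have width below 3. Therefore the treewidth is 3.

3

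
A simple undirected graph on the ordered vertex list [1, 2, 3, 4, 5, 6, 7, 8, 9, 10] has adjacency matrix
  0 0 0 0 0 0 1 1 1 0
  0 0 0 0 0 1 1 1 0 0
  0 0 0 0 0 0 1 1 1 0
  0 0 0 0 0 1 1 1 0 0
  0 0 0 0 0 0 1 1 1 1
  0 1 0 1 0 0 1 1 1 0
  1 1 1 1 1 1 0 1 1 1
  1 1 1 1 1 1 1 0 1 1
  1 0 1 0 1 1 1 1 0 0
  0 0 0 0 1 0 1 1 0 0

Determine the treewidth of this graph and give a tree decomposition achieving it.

The largest bag has 4 vertices, giving width 3; this decomposition certifies tw(G) ≤ 3. Conversely, {1, 7, 8, 9} is a clique of size 4, and the vertices of any clique must share a bag in every tree decomposition; so some bag has ≥ 4 vertices and tw(G) ≥ 3. Combining the bounds, tw(G) = 3.

Treewidth 3.
One optimal decomposition is:
Bags: B1 = {2, 6, 7, 8}  B2 = {6, 7, 8, 9}  B3 = {3, 7, 8, 9}  B4 = {4, 6, 7, 8}  B5 = {1, 7, 8, 9}  B6 = {5, 7, 8, 9}  B7 = {5, 7, 8, 10}
Tree: B1–B2, B2–B3, B2–B4, B2–B5, B5–B6, B6–B7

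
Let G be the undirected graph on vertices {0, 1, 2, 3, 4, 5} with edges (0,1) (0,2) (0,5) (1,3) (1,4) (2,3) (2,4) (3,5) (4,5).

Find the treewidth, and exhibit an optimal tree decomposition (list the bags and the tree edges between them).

Every bag has size at most 4, so the width is 4 − 1 = 3 and tw(G) ≤ 3. For the lower bound: the 4 vertex sets {2,4}, {0,5}, {3}, {1} are disjoint, each induces a connected subgraph, and every pair is joined by at least one edge of G. Contracting each set to a single vertex therefore yields K_{4} as a minor, and since treewidth is minor-monotone, tw(G) ≥ tw(K_{4}) = 3. Hence tw(G) = 3 exactly.

Treewidth 3.
One optimal decomposition is:
Bags: B1 = {0, 2, 3, 4}  B2 = {0, 3, 4, 5}  B3 = {0, 1, 3, 4}
Tree: B1–B2, B2–B3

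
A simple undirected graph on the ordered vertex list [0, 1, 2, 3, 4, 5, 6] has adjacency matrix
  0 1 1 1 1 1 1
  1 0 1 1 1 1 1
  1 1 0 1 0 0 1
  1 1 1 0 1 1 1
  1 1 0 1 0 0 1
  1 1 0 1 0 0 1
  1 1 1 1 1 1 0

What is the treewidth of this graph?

4

A width-4 tree decomposition is:
Bags: B1 = {0, 1, 3, 5, 6}  B2 = {0, 1, 2, 3, 6}  B3 = {0, 1, 3, 4, 6}
Tree: B1–B2, B2–B3
The largest bag has 5 vertices, giving width 4; this decomposition certifies tw(G) ≤ 4. For the lower bound, the 5 vertices {0, 1, 2, 3, 6} are pairwise adjacent, and any tree decomposition puts a clique entirely inside one bag — forcing width ≥ 4. Therefore the treewidth is 4.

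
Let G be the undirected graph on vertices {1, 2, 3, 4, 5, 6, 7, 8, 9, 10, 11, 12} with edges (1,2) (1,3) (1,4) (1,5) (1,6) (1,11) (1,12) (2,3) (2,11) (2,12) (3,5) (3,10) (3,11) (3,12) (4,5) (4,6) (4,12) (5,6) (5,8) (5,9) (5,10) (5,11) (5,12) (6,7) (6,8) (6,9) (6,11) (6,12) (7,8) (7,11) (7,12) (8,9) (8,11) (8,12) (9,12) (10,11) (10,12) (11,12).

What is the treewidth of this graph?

4

A width-4 tree decomposition is:
Bags: B1 = {1, 3, 5, 11, 12}  B2 = {1, 5, 6, 11, 12}  B3 = {1, 4, 5, 6, 12}  B4 = {1, 2, 3, 11, 12}  B5 = {5, 6, 8, 11, 12}  B6 = {3, 5, 10, 11, 12}  B7 = {5, 6, 8, 9, 12}  B8 = {6, 7, 8, 11, 12}
Tree: B1–B2, B2–B3, B1–B4, B2–B5, B1–B6, B5–B7, B5–B8
Each bag holds 5 vertices, so the decomposition has width 4, which upper-bounds the treewidth. On the other hand G contains the 5-clique {1, 2, 3, 11, 12}. A clique must lie in a single bag of any decomposition, so no decomposition can have width below 4. The upper and lower bounds meet at 4, so that is the treewidth.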